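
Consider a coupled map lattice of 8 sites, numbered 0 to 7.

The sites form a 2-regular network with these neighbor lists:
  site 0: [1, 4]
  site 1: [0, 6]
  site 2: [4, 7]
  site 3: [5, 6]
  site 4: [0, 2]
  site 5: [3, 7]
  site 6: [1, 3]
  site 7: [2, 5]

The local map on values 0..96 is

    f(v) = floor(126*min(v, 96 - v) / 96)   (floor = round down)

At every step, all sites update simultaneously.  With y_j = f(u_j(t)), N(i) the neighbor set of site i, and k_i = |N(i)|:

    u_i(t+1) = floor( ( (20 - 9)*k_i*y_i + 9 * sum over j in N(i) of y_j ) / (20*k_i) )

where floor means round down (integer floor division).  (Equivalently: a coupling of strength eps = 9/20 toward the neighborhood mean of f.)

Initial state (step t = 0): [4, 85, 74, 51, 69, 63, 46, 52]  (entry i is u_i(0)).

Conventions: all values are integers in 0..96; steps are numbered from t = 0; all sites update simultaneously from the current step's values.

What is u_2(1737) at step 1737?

Answer: u_2(1737) = 51
Key observation: The state at step 13, [58, 55, 49, 44, 55, 43, 49, 44], reappears at step 19: the system is in a cycle of period 6 from step 13 on.  Therefore the state at step 1737 equals the state at step 13 + ((1737 - 13) mod 6) = 15, which is [58, 55, 51, 50, 55, 51, 51, 50].

Derivation:
t=0: [4, 85, 74, 51, 69, 63, 46, 52]
t=1: [13, 22, 36, 55, 26, 49, 49, 47]
t=2: [23, 32, 47, 56, 33, 59, 51, 57]
t=3: [35, 43, 54, 52, 44, 49, 53, 52]
t=4: [50, 53, 55, 57, 53, 59, 56, 57]
t=5: [58, 56, 53, 50, 56, 49, 52, 50]
t=6: [50, 52, 56, 59, 52, 60, 56, 59]
t=7: [58, 56, 52, 48, 56, 47, 52, 48]
t=8: [50, 52, 57, 61, 52, 61, 57, 61]
t=9: [58, 56, 51, 46, 56, 45, 51, 46]
t=10: [50, 52, 57, 59, 52, 59, 57, 59]
t=11: [58, 56, 51, 48, 56, 48, 51, 48]
t=12: [50, 52, 58, 62, 52, 63, 58, 62]
t=13: [58, 55, 49, 44, 55, 43, 49, 44]
t=14: [50, 53, 58, 57, 53, 56, 58, 57]
t=15: [58, 55, 51, 50, 55, 51, 51, 50]
t=16: [50, 53, 57, 59, 53, 59, 57, 59]
t=17: [58, 55, 51, 48, 55, 48, 51, 48]
t=18: [50, 53, 58, 62, 53, 63, 58, 62]
t=19: [58, 55, 49, 44, 55, 43, 49, 44]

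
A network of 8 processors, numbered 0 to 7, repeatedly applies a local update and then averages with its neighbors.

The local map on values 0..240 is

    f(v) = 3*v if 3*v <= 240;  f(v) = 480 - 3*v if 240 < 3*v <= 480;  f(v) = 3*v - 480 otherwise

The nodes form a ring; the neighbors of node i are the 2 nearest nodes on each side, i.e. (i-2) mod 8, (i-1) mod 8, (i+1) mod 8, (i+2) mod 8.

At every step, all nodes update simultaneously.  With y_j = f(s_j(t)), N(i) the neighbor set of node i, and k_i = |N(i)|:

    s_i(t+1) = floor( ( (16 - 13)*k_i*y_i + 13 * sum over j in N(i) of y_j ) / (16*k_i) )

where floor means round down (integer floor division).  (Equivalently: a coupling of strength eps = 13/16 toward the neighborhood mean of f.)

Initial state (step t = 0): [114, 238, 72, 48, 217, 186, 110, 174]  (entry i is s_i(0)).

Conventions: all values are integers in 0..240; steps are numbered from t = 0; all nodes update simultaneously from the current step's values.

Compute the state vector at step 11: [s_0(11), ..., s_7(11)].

Answer: [112, 106, 99, 95, 97, 106, 113, 115]

Derivation:
t=0: [114, 238, 72, 48, 217, 186, 110, 174]
t=1: [156, 153, 180, 168, 151, 117, 115, 129]
t=2: [65, 42, 28, 52, 75, 80, 78, 77]
t=3: [173, 158, 158, 166, 187, 216, 224, 204]
t=4: [75, 40, 30, 56, 93, 117, 121, 107]
t=5: [140, 152, 161, 141, 140, 155, 166, 149]
t=6: [27, 35, 41, 31, 30, 36, 37, 29]
t=7: [101, 97, 98, 103, 105, 97, 95, 98]
t=8: [186, 181, 177, 180, 181, 181, 182, 187]
t=9: [67, 66, 63, 60, 60, 66, 70, 70]
t=10: [201, 195, 189, 189, 191, 195, 199, 203]
t=11: [112, 106, 99, 95, 97, 106, 113, 115]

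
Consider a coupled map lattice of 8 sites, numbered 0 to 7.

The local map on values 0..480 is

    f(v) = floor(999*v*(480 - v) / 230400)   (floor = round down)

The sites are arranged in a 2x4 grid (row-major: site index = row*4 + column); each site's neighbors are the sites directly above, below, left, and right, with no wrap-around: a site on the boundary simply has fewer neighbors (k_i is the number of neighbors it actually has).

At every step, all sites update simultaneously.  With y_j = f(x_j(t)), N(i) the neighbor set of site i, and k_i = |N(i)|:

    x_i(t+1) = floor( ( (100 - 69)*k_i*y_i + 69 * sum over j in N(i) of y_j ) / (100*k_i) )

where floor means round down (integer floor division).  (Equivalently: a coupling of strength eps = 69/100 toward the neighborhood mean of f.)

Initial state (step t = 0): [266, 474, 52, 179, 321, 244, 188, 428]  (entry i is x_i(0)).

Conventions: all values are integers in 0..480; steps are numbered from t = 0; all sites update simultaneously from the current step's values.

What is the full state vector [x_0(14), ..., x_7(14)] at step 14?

Simulating step by step:
t=0: [266, 474, 52, 179, 321, 244, 188, 428]
t=1: [156, 139, 140, 138, 239, 185, 175, 192]
t=2: [224, 215, 211, 216, 234, 230, 228, 224]
t=3: [248, 247, 247, 247, 248, 248, 248, 248]
t=4: [249, 249, 249, 249, 249, 249, 249, 249]
t=5: [249, 249, 249, 249, 249, 249, 249, 249]
t=6: [249, 249, 249, 249, 249, 249, 249, 249]
t=7: [249, 249, 249, 249, 249, 249, 249, 249]
t=8: [249, 249, 249, 249, 249, 249, 249, 249]
t=9: [249, 249, 249, 249, 249, 249, 249, 249]
t=10: [249, 249, 249, 249, 249, 249, 249, 249]
t=11: [249, 249, 249, 249, 249, 249, 249, 249]
t=12: [249, 249, 249, 249, 249, 249, 249, 249]
t=13: [249, 249, 249, 249, 249, 249, 249, 249]
t=14: [249, 249, 249, 249, 249, 249, 249, 249]

Answer: [249, 249, 249, 249, 249, 249, 249, 249]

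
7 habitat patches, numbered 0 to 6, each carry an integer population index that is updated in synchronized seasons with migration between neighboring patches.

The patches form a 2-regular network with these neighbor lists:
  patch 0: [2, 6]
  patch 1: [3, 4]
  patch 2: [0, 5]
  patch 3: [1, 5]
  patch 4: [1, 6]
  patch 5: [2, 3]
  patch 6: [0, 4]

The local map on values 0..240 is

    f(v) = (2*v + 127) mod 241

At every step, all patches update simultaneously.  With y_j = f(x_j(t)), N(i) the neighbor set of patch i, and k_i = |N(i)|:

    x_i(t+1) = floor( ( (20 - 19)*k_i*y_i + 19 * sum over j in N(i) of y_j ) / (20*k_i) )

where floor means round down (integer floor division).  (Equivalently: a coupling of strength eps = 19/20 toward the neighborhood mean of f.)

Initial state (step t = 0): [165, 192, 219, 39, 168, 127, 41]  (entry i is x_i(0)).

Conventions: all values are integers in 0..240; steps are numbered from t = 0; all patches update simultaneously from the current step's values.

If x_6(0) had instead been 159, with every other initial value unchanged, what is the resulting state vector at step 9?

Answer: [202, 115, 139, 109, 188, 121, 202]
Key observation: This trace re-runs the system from the modified initial state.

Derivation:
t=0: [165, 192, 219, 39, 168, 127, 159]
t=1: [147, 204, 173, 90, 121, 143, 218]
t=2: [157, 94, 178, 110, 70, 150, 150]
t=3: [98, 66, 183, 128, 124, 60, 116]
t=4: [65, 132, 42, 18, 71, 72, 108]
t=5: [149, 98, 32, 93, 121, 179, 26]
t=6: [184, 99, 98, 43, 130, 125, 157]
t=7: [134, 174, 74, 115, 142, 146, 85]
t=8: [50, 147, 159, 201, 146, 80, 156]
t=9: [202, 115, 139, 109, 188, 121, 202]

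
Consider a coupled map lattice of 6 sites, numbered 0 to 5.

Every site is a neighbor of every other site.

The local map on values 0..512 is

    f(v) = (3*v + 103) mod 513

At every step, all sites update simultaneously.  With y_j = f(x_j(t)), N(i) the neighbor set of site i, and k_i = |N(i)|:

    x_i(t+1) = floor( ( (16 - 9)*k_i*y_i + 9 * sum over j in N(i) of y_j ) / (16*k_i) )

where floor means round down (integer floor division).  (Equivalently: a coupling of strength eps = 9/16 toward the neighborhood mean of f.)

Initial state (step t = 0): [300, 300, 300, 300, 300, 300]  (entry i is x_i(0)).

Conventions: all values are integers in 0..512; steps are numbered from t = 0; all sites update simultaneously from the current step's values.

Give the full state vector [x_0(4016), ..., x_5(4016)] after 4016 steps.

Simulating step by step:
t=0: [300, 300, 300, 300, 300, 300]
t=1: [490, 490, 490, 490, 490, 490]
t=2: [34, 34, 34, 34, 34, 34]
t=3: [205, 205, 205, 205, 205, 205]
t=4: [205, 205, 205, 205, 205, 205]

Answer: [205, 205, 205, 205, 205, 205]
Key observation: The state at step 3, [205, 205, 205, 205, 205, 205], reappears at step 4: the system is in a cycle of period 1 from step 3 on.  Therefore the state at step 4016 equals the state at step 3 + ((4016 - 3) mod 1) = 3, which is [205, 205, 205, 205, 205, 205].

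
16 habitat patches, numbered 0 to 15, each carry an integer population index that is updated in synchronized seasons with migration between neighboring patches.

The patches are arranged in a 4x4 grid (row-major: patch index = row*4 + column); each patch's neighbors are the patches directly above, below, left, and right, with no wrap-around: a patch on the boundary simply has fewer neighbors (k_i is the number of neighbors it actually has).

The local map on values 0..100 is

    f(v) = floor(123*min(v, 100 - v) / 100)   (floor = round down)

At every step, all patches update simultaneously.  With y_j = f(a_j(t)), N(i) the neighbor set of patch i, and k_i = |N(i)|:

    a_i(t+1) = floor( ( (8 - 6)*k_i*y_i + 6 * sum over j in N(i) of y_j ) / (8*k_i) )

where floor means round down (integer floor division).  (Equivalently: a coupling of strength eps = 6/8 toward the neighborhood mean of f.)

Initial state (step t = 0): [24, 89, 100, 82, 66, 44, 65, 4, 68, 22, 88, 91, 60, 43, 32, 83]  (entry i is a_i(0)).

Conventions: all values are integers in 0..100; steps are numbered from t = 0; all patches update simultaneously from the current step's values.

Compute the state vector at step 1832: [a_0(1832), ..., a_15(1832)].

Simulating step by step:
t=0: [24, 89, 100, 82, 66, 44, 65, 4, 68, 22, 88, 91, 60, 43, 32, 83]
t=1: [27, 24, 19, 7, 40, 36, 24, 20, 39, 36, 26, 12, 46, 41, 31, 23]
t=2: [37, 32, 22, 19, 43, 39, 30, 18, 49, 43, 31, 24, 50, 47, 36, 26]
t=3: [45, 39, 31, 24, 51, 45, 34, 27, 56, 50, 39, 30, 59, 53, 42, 35]
t=4: [53, 48, 38, 33, 56, 52, 42, 34, 56, 55, 47, 39, 54, 54, 49, 43]
t=5: [56, 55, 49, 42, 56, 55, 50, 44, 54, 56, 54, 49, 55, 56, 56, 53]
t=6: [54, 56, 56, 55, 54, 55, 57, 56, 54, 54, 56, 56, 55, 54, 55, 57]
t=7: [55, 54, 53, 54, 55, 54, 53, 53, 55, 55, 54, 53, 55, 55, 54, 53]
t=8: [55, 56, 56, 56, 55, 55, 56, 56, 55, 55, 56, 56, 55, 55, 56, 56]
t=9: [54, 54, 54, 54, 55, 54, 54, 54, 55, 54, 54, 54, 55, 54, 54, 54]
t=10: [55, 56, 56, 56, 55, 55, 56, 56, 55, 55, 56, 56, 55, 55, 56, 56]

Answer: [55, 56, 56, 56, 55, 55, 56, 56, 55, 55, 56, 56, 55, 55, 56, 56]
Key observation: The state at step 8, [55, 56, 56, 56, 55, 55, 56, 56, 55, 55, 56, 56, 55, 55, 56, 56], reappears at step 10: the system is in a cycle of period 2 from step 8 on.  Therefore the state at step 1832 equals the state at step 8 + ((1832 - 8) mod 2) = 8, which is [55, 56, 56, 56, 55, 55, 56, 56, 55, 55, 56, 56, 55, 55, 56, 56].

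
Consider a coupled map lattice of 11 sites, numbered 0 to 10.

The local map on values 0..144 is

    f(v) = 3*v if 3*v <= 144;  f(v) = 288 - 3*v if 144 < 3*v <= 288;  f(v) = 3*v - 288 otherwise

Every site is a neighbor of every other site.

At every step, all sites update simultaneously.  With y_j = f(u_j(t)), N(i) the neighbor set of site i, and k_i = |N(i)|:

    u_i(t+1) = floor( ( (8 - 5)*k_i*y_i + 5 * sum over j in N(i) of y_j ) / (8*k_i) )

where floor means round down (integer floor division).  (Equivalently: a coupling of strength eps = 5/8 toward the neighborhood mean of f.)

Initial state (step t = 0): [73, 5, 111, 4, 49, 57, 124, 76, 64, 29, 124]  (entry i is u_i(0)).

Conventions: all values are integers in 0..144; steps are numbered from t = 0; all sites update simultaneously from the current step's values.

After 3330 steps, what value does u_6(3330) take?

Answer: u_6(3330) = 84
Key observation: The state at step 22, [104, 104, 104, 104, 102, 104, 104, 104, 102, 104, 104], reappears at step 27: the system is in a cycle of period 5 from step 22 on.  Therefore the state at step 3330 equals the state at step 22 + ((3330 - 22) mod 5) = 25, which is [84, 84, 84, 84, 86, 84, 84, 84, 86, 84, 84].

Derivation:
t=0: [73, 5, 111, 4, 49, 57, 124, 76, 64, 29, 124]
t=1: [72, 55, 64, 54, 94, 87, 76, 69, 80, 77, 76]
t=2: [69, 85, 77, 86, 49, 55, 66, 72, 62, 65, 66]
t=3: [82, 67, 74, 66, 101, 95, 85, 79, 88, 86, 85]
t=4: [42, 56, 50, 57, 34, 30, 39, 45, 37, 39, 39]
t=5: [120, 118, 123, 117, 112, 108, 117, 122, 115, 117, 117]
t=6: [65, 63, 68, 62, 58, 54, 62, 67, 60, 62, 62]
t=7: [99, 100, 96, 101, 105, 109, 101, 97, 103, 101, 101]
t=8: [13, 14, 10, 15, 19, 22, 15, 11, 17, 15, 15]
t=9: [43, 44, 40, 45, 48, 51, 45, 41, 47, 45, 45]
t=10: [131, 132, 129, 133, 136, 133, 133, 129, 135, 133, 133]
t=11: [108, 108, 106, 109, 112, 109, 109, 106, 111, 109, 109]
t=12: [37, 37, 35, 38, 41, 38, 38, 35, 40, 38, 38]
t=13: [112, 112, 110, 113, 116, 113, 113, 110, 115, 113, 113]
t=14: [49, 49, 47, 50, 53, 50, 50, 47, 52, 50, 50]
t=15: [138, 138, 138, 137, 135, 137, 137, 138, 135, 137, 137]
t=16: [123, 123, 123, 123, 121, 123, 123, 123, 121, 123, 123]
t=17: [80, 80, 80, 80, 78, 80, 80, 80, 78, 80, 80]
t=18: [48, 48, 48, 48, 50, 48, 48, 48, 50, 48, 48]
t=19: [143, 143, 143, 143, 141, 143, 143, 143, 141, 143, 143]
t=20: [140, 140, 140, 140, 138, 140, 140, 140, 138, 140, 140]
t=21: [131, 131, 131, 131, 129, 131, 131, 131, 129, 131, 131]
t=22: [104, 104, 104, 104, 102, 104, 104, 104, 102, 104, 104]
t=23: [23, 23, 23, 23, 21, 23, 23, 23, 21, 23, 23]
t=24: [68, 68, 68, 68, 66, 68, 68, 68, 66, 68, 68]
t=25: [84, 84, 84, 84, 86, 84, 84, 84, 86, 84, 84]
t=26: [35, 35, 35, 35, 33, 35, 35, 35, 33, 35, 35]
t=27: [104, 104, 104, 104, 102, 104, 104, 104, 102, 104, 104]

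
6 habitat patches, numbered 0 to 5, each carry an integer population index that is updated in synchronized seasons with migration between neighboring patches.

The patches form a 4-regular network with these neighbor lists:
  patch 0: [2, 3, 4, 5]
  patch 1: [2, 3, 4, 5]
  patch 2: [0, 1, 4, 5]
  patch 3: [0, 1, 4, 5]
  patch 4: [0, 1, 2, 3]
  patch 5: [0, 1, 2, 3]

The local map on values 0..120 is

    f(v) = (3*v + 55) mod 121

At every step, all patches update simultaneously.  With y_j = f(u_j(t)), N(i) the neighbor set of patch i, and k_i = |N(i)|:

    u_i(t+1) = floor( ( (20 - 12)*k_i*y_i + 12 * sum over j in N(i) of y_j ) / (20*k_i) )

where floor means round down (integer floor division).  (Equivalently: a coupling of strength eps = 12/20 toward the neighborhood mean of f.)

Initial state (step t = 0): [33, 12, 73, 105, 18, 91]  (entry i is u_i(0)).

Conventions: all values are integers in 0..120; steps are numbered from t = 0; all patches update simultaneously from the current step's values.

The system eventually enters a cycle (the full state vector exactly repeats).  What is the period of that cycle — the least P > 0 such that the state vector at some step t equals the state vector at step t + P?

Simulating step by step:
t=0: [33, 12, 73, 105, 18, 91]
t=1: [48, 71, 60, 50, 68, 58]
t=2: [79, 58, 79, 67, 52, 88]
t=3: [54, 77, 68, 54, 69, 64]
t=4: [59, 38, 31, 63, 45, 39]
t=5: [66, 41, 52, 42, 55, 48]
t=6: [53, 71, 72, 60, 72, 63]
t=7: [63, 36, 34, 68, 50, 40]
t=8: [29, 45, 41, 34, 48, 36]
t=9: [40, 59, 54, 45, 58, 44]
t=10: [72, 95, 89, 78, 92, 75]
t=11: [49, 77, 70, 56, 73, 53]
t=12: [69, 55, 46, 78, 50, 74]
t=13: [43, 75, 64, 54, 69, 49]
t=14: [55, 45, 32, 68, 38, 62]
t=15: [71, 59, 62, 57, 51, 80]
t=16: [65, 99, 89, 83, 89, 75]
t=17: [42, 83, 67, 60, 71, 54]
t=18: [61, 62, 42, 82, 47, 75]
t=19: [81, 82, 76, 76, 83, 68]
t=20: [46, 47, 45, 45, 54, 36]
t=21: [70, 71, 70, 70, 81, 59]
t=22: [41, 42, 41, 41, 36, 58]
t=23: [62, 63, 62, 62, 51, 77]
t=24: [103, 56, 85, 85, 89, 71]
t=25: [36, 77, 58, 58, 67, 46]
t=26: [62, 62, 69, 69, 50, 74]
t=27: [71, 71, 61, 61, 75, 56]
t=28: [66, 66, 75, 75, 58, 83]
t=29: [41, 41, 44, 44, 57, 39]
t=30: [66, 66, 66, 66, 78, 57]
t=31: [30, 30, 30, 30, 25, 48]
t=32: [29, 29, 29, 29, 18, 45]
t=33: [41, 41, 41, 41, 56, 40]
t=34: [63, 63, 63, 63, 75, 55]
t=35: [21, 21, 21, 21, 16, 40]
t=36: [106, 106, 106, 106, 112, 92]
t=37: [24, 24, 24, 24, 17, 41]
t=38: [28, 28, 28, 28, 46, 26]
t=39: [25, 25, 25, 25, 39, 15]
t=40: [28, 28, 28, 28, 25, 45]
t=41: [24, 24, 24, 24, 14, 38]
t=42: [25, 25, 25, 25, 42, 22]
t=43: [15, 15, 15, 15, 29, 5]
t=44: [83, 83, 83, 83, 68, 88]
t=45: [57, 57, 57, 57, 44, 68]
t=46: [85, 85, 85, 85, 89, 69]
t=47: [62, 62, 62, 62, 72, 48]
t=48: [100, 100, 100, 100, 83, 103]
t=49: [88, 88, 88, 88, 92, 68]
t=50: [69, 69, 69, 69, 81, 53]
t=51: [36, 36, 36, 36, 34, 49]
t=52: [46, 46, 46, 46, 39, 57]
t=53: [73, 73, 73, 73, 63, 85]
t=54: [32, 32, 32, 32, 20, 46]
t=55: [49, 49, 49, 49, 64, 46]
t=56: [68, 68, 68, 68, 50, 77]
t=57: [31, 31, 31, 31, 43, 27]
t=58: [30, 30, 30, 30, 41, 22]
t=59: [25, 25, 25, 25, 37, 14]
t=60: [27, 27, 27, 27, 23, 44]
t=61: [20, 20, 20, 20, 10, 35]
t=62: [99, 99, 99, 99, 103, 84]
t=63: [86, 86, 86, 86, 66, 92]
t=64: [64, 64, 64, 64, 47, 78]
t=65: [21, 21, 21, 21, 33, 21]
t=66: [105, 105, 105, 105, 84, 118]
t=67: [21, 21, 21, 21, 30, 22]
t=68: [86, 86, 86, 86, 80, 70]
t=69: [61, 61, 61, 61, 63, 51]
t=70: [95, 95, 95, 95, 71, 105]
t=71: [73, 73, 73, 73, 69, 61]
t=72: [42, 42, 42, 42, 27, 66]
t=73: [45, 45, 45, 45, 42, 40]
t=74: [65, 65, 65, 65, 65, 63]
t=75: [7, 7, 7, 7, 8, 5]
t=76: [75, 75, 75, 75, 77, 73]
t=77: [38, 38, 38, 38, 40, 35]
t=78: [47, 47, 47, 47, 50, 44]
t=79: [75, 75, 75, 75, 78, 71]
t=80: [37, 37, 37, 37, 41, 33]
t=81: [45, 45, 45, 45, 49, 40]
t=82: [68, 68, 68, 68, 73, 63]
t=83: [17, 17, 17, 17, 23, 11]
t=84: [87, 87, 87, 87, 64, 98]
t=85: [68, 68, 68, 68, 46, 87]
t=86: [33, 33, 33, 33, 39, 39]
t=87: [38, 38, 38, 38, 40, 40]
t=88: [49, 49, 49, 49, 50, 50]
t=89: [81, 81, 81, 81, 82, 82]
t=90: [56, 56, 56, 56, 57, 57]
t=91: [102, 102, 102, 102, 103, 103]
t=92: [83, 83, 83, 83, 71, 71]
t=93: [51, 51, 51, 51, 47, 47]
t=94: [83, 83, 83, 83, 82, 82]
t=95: [61, 61, 61, 61, 60, 60]
t=96: [116, 116, 116, 116, 115, 115]
t=97: [39, 39, 39, 39, 38, 38]
t=98: [50, 50, 50, 50, 49, 49]
t=99: [83, 83, 83, 83, 82, 82]

Answer: 5
Key observation: The state at step 94, [83, 83, 83, 83, 82, 82], reappears at step 99 — and no state repeats earlier — so the cycle the system enters has period 5.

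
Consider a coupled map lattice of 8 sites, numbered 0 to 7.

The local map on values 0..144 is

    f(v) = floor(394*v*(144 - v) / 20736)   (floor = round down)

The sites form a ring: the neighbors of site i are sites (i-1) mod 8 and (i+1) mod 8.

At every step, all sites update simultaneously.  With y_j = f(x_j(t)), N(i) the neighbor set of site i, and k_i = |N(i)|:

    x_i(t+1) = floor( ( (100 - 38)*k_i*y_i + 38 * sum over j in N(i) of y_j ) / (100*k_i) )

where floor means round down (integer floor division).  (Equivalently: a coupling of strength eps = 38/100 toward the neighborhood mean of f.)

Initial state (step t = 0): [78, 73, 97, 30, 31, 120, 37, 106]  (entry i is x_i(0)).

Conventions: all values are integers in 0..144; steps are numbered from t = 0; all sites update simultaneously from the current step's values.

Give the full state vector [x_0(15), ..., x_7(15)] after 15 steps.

Simulating step by step:
t=0: [78, 73, 97, 30, 31, 120, 37, 106]
t=1: [93, 95, 84, 68, 63, 60, 71, 79]
t=2: [90, 89, 94, 97, 96, 95, 97, 95]
t=3: [91, 92, 89, 86, 87, 87, 86, 88]
t=4: [91, 90, 92, 93, 94, 94, 93, 92]
t=5: [91, 91, 90, 89, 89, 89, 89, 90]
t=6: [91, 91, 92, 92, 93, 93, 92, 92]
t=7: [90, 90, 90, 90, 90, 90, 90, 90]
t=8: [92, 92, 92, 92, 92, 92, 92, 92]
t=9: [90, 90, 90, 90, 90, 90, 90, 90]
t=10: [92, 92, 92, 92, 92, 92, 92, 92]
t=11: [90, 90, 90, 90, 90, 90, 90, 90]
t=12: [92, 92, 92, 92, 92, 92, 92, 92]
t=13: [90, 90, 90, 90, 90, 90, 90, 90]
t=14: [92, 92, 92, 92, 92, 92, 92, 92]
t=15: [90, 90, 90, 90, 90, 90, 90, 90]

Answer: [90, 90, 90, 90, 90, 90, 90, 90]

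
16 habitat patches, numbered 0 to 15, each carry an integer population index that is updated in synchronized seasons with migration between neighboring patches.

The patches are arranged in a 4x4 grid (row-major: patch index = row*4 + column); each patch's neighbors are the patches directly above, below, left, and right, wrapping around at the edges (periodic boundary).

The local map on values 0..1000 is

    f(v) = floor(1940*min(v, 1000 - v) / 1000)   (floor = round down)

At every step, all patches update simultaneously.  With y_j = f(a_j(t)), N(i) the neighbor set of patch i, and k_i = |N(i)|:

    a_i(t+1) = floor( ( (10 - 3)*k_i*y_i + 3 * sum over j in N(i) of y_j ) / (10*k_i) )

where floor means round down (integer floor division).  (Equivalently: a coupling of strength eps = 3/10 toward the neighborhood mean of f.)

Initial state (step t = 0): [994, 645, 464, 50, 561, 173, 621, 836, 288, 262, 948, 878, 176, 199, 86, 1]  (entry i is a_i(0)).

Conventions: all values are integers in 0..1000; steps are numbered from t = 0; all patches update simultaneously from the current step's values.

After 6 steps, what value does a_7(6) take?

Simulating step by step:
t=0: [994, 645, 464, 50, 561, 173, 621, 836, 288, 262, 948, 878, 176, 199, 86, 1]
t=1: [155, 604, 756, 160, 687, 443, 638, 366, 535, 459, 193, 238, 310, 397, 220, 63]
t=2: [381, 717, 496, 337, 632, 823, 672, 653, 823, 840, 447, 480, 577, 740, 428, 220]
t=3: [722, 575, 873, 667, 656, 405, 658, 691, 448, 371, 809, 824, 724, 540, 787, 540]
t=4: [577, 761, 363, 622, 676, 764, 614, 593, 777, 722, 419, 443, 613, 811, 469, 769]
t=5: [767, 500, 706, 720, 626, 498, 730, 774, 510, 532, 797, 787, 679, 455, 811, 557]
t=6: [530, 894, 579, 554, 717, 910, 543, 471, 865, 874, 440, 487, 671, 832, 459, 747]

Answer: a_7(6) = 471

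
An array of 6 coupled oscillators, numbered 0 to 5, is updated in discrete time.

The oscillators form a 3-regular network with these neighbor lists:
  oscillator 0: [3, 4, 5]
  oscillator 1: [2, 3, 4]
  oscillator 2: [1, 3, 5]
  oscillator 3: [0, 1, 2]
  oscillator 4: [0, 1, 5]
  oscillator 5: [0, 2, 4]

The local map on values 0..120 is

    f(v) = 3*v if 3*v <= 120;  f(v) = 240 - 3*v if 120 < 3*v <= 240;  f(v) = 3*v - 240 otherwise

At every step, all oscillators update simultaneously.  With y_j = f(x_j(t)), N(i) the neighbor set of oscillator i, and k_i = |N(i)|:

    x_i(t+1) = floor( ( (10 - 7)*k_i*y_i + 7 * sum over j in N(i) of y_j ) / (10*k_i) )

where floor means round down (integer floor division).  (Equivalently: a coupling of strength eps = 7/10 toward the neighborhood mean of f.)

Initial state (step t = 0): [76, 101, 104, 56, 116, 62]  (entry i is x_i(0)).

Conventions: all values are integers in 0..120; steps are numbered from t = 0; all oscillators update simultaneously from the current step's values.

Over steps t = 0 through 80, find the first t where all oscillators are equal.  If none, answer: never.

Simulating step by step:
t=0: [76, 101, 104, 56, 116, 62]  (not all equal)
t=1: [58, 77, 65, 55, 62, 61]  (not all equal)
t=2: [63, 43, 46, 50, 47, 55]  (not all equal)
t=3: [76, 101, 95, 88, 85, 81]  (not all equal)
t=4: [13, 38, 34, 35, 22, 17]  (not all equal)
t=5: [63, 97, 93, 91, 67, 63]  (not all equal)
t=6: [44, 41, 43, 42, 47, 45]  (not all equal)
t=7: [106, 110, 111, 112, 106, 105]  (not all equal)
t=8: [81, 89, 88, 89, 80, 80]  (not all equal)
t=9: [7, 20, 19, 20, 7, 6]  (not all equal)
t=10: [29, 50, 49, 50, 29, 28]  (not all equal)
t=11: [87, 90, 89, 90, 87, 87]  (not all equal)
t=12: [23, 27, 27, 27, 23, 22]  (not all equal)
t=13: [71, 78, 77, 78, 71, 70]  (not all equal)
t=14: [22, 11, 12, 11, 22, 23]  (not all equal)
t=15: [59, 41, 42, 41, 59, 59]  (not all equal)
t=16: [75, 103, 103, 103, 75, 74]  (not all equal)
t=17: [28, 56, 57, 56, 28, 28]  (not all equal)
t=18: [81, 74, 73, 74, 81, 80]  (not all equal)
t=19: [5, 15, 14, 15, 5, 6]  (not all equal)
t=20: [22, 37, 37, 37, 22, 22]  (not all equal)
t=21: [76, 100, 100, 100, 76, 76]  (not all equal)
t=22: [23, 48, 48, 48, 23, 23]  (not all equal)
t=23: [75, 89, 89, 89, 75, 75]  (not all equal)
t=24: [17, 24, 24, 24, 17, 17]  (not all equal)
t=25: [55, 67, 67, 67, 55, 55]  (not all equal)
t=26: [66, 47, 47, 47, 66, 66]  (not all equal)
t=27: [55, 85, 85, 85, 55, 55]  (not all equal)
t=28: [61, 29, 29, 29, 61, 61]  (not all equal)
t=29: [64, 80, 80, 80, 64, 64]  (not all equal)
t=30: [36, 11, 11, 11, 36, 36]  (not all equal)
t=31: [90, 50, 50, 50, 90, 90]  (not all equal)
t=32: [44, 76, 76, 76, 44, 44]  (not all equal)
t=33: [85, 34, 34, 34, 85, 85]  (not all equal)
t=34: [35, 81, 81, 81, 35, 35]  (not all equal)
t=35: [81, 26, 26, 26, 81, 81]  (not all equal)
t=36: [20, 60, 60, 60, 20, 20]  (not all equal)
t=37: [60, 60, 60, 60, 60, 60]  (all equal)

Answer: 37
Key observation: Synchronization is absorbing here: once all oscillators are equal they stay equal, and step 37 is the first all-equal step.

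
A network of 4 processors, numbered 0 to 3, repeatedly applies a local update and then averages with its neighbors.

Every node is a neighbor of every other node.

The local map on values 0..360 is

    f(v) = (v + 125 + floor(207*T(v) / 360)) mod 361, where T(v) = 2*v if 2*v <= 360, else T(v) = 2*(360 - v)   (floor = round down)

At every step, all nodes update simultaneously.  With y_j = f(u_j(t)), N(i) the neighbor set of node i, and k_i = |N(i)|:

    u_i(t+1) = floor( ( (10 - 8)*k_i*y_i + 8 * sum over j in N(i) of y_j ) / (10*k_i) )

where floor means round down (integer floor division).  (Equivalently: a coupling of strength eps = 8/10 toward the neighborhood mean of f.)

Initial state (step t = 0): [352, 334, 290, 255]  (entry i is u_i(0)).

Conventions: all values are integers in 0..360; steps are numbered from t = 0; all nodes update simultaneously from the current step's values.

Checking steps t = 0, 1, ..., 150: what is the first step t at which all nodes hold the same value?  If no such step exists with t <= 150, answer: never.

Answer: 2
Key observation: Synchronization is absorbing here: once all nodes are equal they stay equal, and step 2 is the first all-equal step.

Derivation:
t=0: [352, 334, 290, 255]  (not all equal)
t=1: [131, 131, 131, 130]  (not all equal)
t=2: [44, 44, 44, 44]  (all equal)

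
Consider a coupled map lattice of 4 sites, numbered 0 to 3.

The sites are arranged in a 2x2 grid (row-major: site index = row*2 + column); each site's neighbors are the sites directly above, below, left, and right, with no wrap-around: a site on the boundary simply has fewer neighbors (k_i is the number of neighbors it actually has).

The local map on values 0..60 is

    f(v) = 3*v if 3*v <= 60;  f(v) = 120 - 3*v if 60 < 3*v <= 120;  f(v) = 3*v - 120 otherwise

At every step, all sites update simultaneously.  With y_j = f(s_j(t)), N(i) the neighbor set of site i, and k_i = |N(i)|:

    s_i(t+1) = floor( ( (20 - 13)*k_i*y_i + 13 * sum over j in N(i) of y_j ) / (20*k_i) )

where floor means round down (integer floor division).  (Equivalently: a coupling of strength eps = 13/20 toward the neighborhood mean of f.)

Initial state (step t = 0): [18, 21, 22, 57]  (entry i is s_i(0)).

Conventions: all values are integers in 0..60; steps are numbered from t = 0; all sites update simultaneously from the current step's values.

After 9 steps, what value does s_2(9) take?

Answer: s_2(9) = 27

Derivation:
t=0: [18, 21, 22, 57]
t=1: [54, 54, 53, 53]
t=2: [41, 41, 39, 39]
t=3: [3, 3, 3, 3]
t=4: [9, 9, 9, 9]
t=5: [27, 27, 27, 27]
t=6: [39, 39, 39, 39]
t=7: [3, 3, 3, 3]
t=8: [9, 9, 9, 9]
t=9: [27, 27, 27, 27]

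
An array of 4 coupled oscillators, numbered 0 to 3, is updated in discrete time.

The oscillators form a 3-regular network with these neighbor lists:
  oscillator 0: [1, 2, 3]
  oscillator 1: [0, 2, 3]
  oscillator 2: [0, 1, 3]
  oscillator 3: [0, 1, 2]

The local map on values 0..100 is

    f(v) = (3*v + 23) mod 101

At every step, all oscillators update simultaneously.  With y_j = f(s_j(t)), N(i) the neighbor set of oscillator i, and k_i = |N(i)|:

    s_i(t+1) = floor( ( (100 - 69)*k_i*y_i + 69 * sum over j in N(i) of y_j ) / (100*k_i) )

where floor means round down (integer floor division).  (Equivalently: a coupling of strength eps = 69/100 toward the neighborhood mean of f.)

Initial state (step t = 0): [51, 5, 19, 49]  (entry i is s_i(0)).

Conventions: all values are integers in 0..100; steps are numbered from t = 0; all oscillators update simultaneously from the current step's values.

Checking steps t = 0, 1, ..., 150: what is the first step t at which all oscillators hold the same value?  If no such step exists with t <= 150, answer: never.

Answer: 3
Key observation: Synchronization is absorbing here: once all oscillators are equal they stay equal, and step 3 is the first all-equal step.

Derivation:
t=0: [51, 5, 19, 49]  (not all equal)
t=1: [66, 63, 66, 65]  (not all equal)
t=2: [16, 15, 16, 16]  (not all equal)
t=3: [70, 70, 70, 70]  (all equal)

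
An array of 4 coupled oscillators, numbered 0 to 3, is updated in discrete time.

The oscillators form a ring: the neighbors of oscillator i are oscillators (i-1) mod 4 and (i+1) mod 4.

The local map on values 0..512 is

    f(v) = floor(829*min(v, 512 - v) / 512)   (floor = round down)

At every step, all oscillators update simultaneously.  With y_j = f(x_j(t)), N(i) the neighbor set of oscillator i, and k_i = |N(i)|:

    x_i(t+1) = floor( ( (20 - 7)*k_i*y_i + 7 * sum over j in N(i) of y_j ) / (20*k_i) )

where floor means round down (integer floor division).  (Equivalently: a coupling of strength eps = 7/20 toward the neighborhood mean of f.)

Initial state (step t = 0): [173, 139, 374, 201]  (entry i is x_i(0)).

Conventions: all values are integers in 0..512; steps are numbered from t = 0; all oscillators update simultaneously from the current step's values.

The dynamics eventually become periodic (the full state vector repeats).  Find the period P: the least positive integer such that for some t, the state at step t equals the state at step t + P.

Simulating step by step:
t=0: [173, 139, 374, 201]
t=1: [278, 234, 241, 299]
t=2: [372, 380, 379, 358]
t=3: [227, 215, 220, 239]
t=4: [367, 352, 359, 377]
t=5: [235, 252, 244, 225]
t=6: [382, 400, 391, 372]
t=7: [207, 188, 197, 217]
t=8: [332, 311, 321, 342]
t=9: [294, 316, 305, 283]
t=10: [349, 326, 337, 360]
t=11: [266, 291, 279, 255]
t=12: [393, 367, 379, 403]
t=13: [196, 223, 211, 185]
t=14: [321, 349, 337, 309]
t=15: [304, 274, 287, 316]
t=16: [341, 372, 359, 328]
t=17: [270, 238, 252, 284]
t=18: [386, 390, 397, 379]
t=19: [204, 196, 193, 208]
t=20: [328, 318, 317, 330]
t=21: [299, 311, 311, 298]
t=22: [341, 328, 328, 341]
t=23: [279, 293, 293, 279]
t=24: [372, 358, 358, 372]
t=25: [230, 244, 244, 230]
t=26: [376, 390, 390, 376]
t=27: [215, 201, 201, 215]
t=28: [343, 329, 329, 343]
t=29: [277, 291, 291, 277]
t=30: [375, 361, 361, 375]
t=31: [225, 239, 239, 225]
t=32: [367, 382, 382, 367]
t=33: [229, 214, 214, 229]
t=34: [365, 350, 350, 365]
t=35: [242, 257, 257, 242]
t=36: [394, 408, 408, 394]
t=37: [186, 172, 172, 186]
t=38: [296, 282, 282, 296]
t=39: [353, 367, 367, 353]
t=40: [252, 238, 238, 252]
t=41: [403, 389, 389, 403]
t=42: [180, 194, 194, 180]
t=43: [295, 309, 309, 295]
t=44: [346, 332, 332, 346]
t=45: [272, 286, 286, 272]
t=46: [383, 369, 369, 383]
t=47: [212, 226, 226, 212]
t=48: [346, 361, 361, 346]
t=49: [263, 248, 248, 263]
t=50: [402, 401, 401, 402]
t=51: [178, 178, 178, 178]
t=52: [288, 288, 288, 288]
t=53: [362, 362, 362, 362]
t=54: [242, 242, 242, 242]
t=55: [391, 391, 391, 391]
t=56: [195, 195, 195, 195]
t=57: [315, 315, 315, 315]
t=58: [318, 318, 318, 318]
t=59: [314, 314, 314, 314]
t=60: [320, 320, 320, 320]
t=61: [310, 310, 310, 310]
t=62: [327, 327, 327, 327]
t=63: [299, 299, 299, 299]
t=64: [344, 344, 344, 344]
t=65: [272, 272, 272, 272]
t=66: [388, 388, 388, 388]
t=67: [200, 200, 200, 200]
t=68: [323, 323, 323, 323]
t=69: [306, 306, 306, 306]
t=70: [333, 333, 333, 333]
t=71: [289, 289, 289, 289]
t=72: [361, 361, 361, 361]
t=73: [244, 244, 244, 244]
t=74: [395, 395, 395, 395]
t=75: [189, 189, 189, 189]
t=76: [306, 306, 306, 306]

Answer: 7
Key observation: The state at step 69, [306, 306, 306, 306], reappears at step 76 — and no state repeats earlier — so the cycle the system enters has period 7.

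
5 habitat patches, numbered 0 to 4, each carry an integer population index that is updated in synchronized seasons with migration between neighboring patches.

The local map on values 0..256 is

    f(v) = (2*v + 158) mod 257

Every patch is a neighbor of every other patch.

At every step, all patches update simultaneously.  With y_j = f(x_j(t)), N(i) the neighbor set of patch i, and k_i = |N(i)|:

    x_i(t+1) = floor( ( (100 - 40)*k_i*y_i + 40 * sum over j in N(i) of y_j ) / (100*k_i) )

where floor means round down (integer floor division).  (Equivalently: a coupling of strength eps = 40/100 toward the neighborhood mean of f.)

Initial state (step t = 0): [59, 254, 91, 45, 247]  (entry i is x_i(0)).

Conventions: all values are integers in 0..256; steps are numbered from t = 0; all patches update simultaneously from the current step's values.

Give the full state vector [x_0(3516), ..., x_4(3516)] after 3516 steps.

Answer: [187, 126, 89, 174, 120]
Key observation: The state at step 27, [73, 140, 103, 188, 134], reappears at step 37: the system is in a cycle of period 10 from step 27 on.  Therefore the state at step 3516 equals the state at step 27 + ((3516 - 27) mod 10) = 36, which is [187, 126, 89, 174, 120].

Derivation:
t=0: [59, 254, 91, 45, 247]
t=1: [73, 140, 105, 188, 133]
t=2: [76, 143, 108, 62, 136]
t=3: [82, 149, 114, 68, 142]
t=4: [94, 161, 126, 80, 154]
t=5: [118, 185, 150, 104, 178]
t=6: [114, 53, 146, 100, 46]
t=7: [132, 71, 164, 118, 193]
t=8: [142, 81, 174, 128, 75]
t=9: [163, 102, 195, 149, 96]
t=10: [179, 118, 82, 165, 112]
t=11: [57, 124, 88, 171, 118]
t=12: [69, 136, 100, 183, 130]
t=13: [67, 134, 98, 53, 128]
t=14: [64, 131, 95, 50, 125]
t=15: [58, 125, 89, 44, 119]
t=16: [71, 138, 102, 186, 132]
t=17: [72, 139, 103, 58, 133]
t=18: [74, 141, 105, 60, 135]
t=19: [78, 145, 109, 64, 139]
t=20: [86, 153, 117, 72, 147]
t=21: [102, 169, 133, 88, 163]
t=22: [134, 201, 165, 120, 195]
t=23: [146, 85, 177, 132, 79]
t=24: [170, 109, 201, 156, 103]
t=25: [193, 132, 95, 179, 126]
t=26: [59, 126, 89, 45, 120]
t=27: [73, 140, 103, 188, 134]
t=28: [75, 142, 105, 62, 136]
t=29: [80, 147, 110, 67, 141]
t=30: [90, 157, 120, 77, 151]
t=31: [110, 177, 140, 97, 171]
t=32: [150, 217, 180, 137, 211]
t=33: [152, 91, 54, 139, 85]
t=34: [157, 96, 59, 144, 90]
t=35: [167, 106, 69, 154, 100]
t=36: [187, 126, 89, 174, 120]
t=37: [73, 140, 103, 188, 134]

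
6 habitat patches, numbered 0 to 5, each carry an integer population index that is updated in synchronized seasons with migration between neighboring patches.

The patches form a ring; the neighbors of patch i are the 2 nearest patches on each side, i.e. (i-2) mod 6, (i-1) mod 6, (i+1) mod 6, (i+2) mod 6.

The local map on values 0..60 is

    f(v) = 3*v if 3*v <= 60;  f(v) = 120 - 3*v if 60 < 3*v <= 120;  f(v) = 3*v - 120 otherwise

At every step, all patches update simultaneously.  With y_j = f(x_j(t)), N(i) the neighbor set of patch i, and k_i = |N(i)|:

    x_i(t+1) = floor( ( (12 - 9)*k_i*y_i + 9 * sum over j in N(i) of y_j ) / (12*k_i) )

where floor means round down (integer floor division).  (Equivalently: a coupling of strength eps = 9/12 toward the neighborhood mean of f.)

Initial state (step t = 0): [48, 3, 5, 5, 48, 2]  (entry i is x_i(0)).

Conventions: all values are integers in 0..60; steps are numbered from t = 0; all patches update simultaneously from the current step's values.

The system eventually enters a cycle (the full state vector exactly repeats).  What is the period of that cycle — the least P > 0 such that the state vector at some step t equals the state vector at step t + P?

Answer: 4
Key observation: The state at step 6, [21, 21, 21, 21, 21, 21], reappears at step 10 — and no state repeats earlier — so the cycle the system enters has period 4.

Derivation:
t=0: [48, 3, 5, 5, 48, 2]
t=1: [16, 13, 17, 13, 17, 15]
t=2: [46, 44, 45, 44, 47, 44]
t=3: [15, 13, 15, 14, 15, 14]
t=4: [43, 42, 43, 42, 43, 42]
t=5: [7, 7, 7, 7, 7, 7]
t=6: [21, 21, 21, 21, 21, 21]
t=7: [57, 57, 57, 57, 57, 57]
t=8: [51, 51, 51, 51, 51, 51]
t=9: [33, 33, 33, 33, 33, 33]
t=10: [21, 21, 21, 21, 21, 21]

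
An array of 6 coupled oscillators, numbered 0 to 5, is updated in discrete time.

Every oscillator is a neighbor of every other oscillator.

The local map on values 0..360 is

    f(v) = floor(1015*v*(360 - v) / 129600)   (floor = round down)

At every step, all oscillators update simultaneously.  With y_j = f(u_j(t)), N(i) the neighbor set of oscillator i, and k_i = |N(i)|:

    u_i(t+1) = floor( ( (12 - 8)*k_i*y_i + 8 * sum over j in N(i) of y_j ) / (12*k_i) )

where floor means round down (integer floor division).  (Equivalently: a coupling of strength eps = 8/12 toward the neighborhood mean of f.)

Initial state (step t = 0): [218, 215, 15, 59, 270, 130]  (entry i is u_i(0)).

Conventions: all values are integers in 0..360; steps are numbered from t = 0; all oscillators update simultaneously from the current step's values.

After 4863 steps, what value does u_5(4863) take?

Answer: u_5(4863) = 230
Key observation: The state at step 11, [230, 230, 230, 230, 230, 230], reappears at step 13: the system is in a cycle of period 2 from step 11 on.  Therefore the state at step 4863 equals the state at step 11 + ((4863 - 11) mod 2) = 11, which is [230, 230, 230, 230, 230, 230].

Derivation:
t=0: [218, 215, 15, 59, 270, 130]
t=1: [193, 194, 153, 173, 183, 192]
t=2: [251, 251, 250, 251, 251, 251]
t=3: [214, 214, 214, 214, 214, 214]
t=4: [244, 244, 244, 244, 244, 244]
t=5: [221, 221, 221, 221, 221, 221]
t=6: [240, 240, 240, 240, 240, 240]
t=7: [225, 225, 225, 225, 225, 225]
t=8: [237, 237, 237, 237, 237, 237]
t=9: [228, 228, 228, 228, 228, 228]
t=10: [235, 235, 235, 235, 235, 235]
t=11: [230, 230, 230, 230, 230, 230]
t=12: [234, 234, 234, 234, 234, 234]
t=13: [230, 230, 230, 230, 230, 230]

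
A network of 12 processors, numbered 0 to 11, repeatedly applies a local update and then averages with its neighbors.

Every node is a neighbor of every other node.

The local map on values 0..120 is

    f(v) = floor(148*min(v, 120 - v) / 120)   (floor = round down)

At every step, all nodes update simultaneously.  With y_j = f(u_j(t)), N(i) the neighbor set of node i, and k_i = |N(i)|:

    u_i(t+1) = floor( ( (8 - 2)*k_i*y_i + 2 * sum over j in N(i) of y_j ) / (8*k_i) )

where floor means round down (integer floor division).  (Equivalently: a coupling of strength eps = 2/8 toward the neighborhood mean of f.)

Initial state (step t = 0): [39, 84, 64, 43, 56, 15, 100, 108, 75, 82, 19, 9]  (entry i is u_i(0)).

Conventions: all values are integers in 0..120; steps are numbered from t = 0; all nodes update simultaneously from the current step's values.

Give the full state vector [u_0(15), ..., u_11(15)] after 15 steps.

Answer: [59, 59, 57, 57, 57, 60, 60, 57, 57, 59, 60, 57]

Derivation:
t=0: [39, 84, 64, 43, 56, 15, 100, 108, 75, 82, 19, 9]
t=1: [45, 42, 60, 49, 60, 23, 28, 20, 50, 44, 27, 18]
t=2: [52, 50, 66, 56, 66, 33, 37, 30, 57, 52, 36, 28]
t=3: [61, 59, 63, 65, 63, 44, 47, 41, 65, 61, 47, 39]
t=4: [69, 69, 68, 65, 68, 56, 58, 53, 65, 69, 58, 52]
t=5: [63, 63, 64, 66, 64, 68, 69, 65, 66, 63, 69, 64]
t=6: [69, 69, 68, 66, 68, 64, 63, 67, 66, 69, 63, 68]
t=7: [62, 62, 64, 65, 64, 68, 68, 65, 65, 62, 68, 64]
t=8: [70, 70, 68, 67, 68, 65, 65, 67, 67, 70, 65, 68]
t=9: [61, 61, 64, 64, 64, 66, 66, 64, 64, 61, 66, 64]
t=10: [71, 71, 69, 69, 69, 66, 66, 69, 69, 71, 66, 69]
t=11: [60, 60, 62, 62, 62, 65, 65, 62, 62, 60, 65, 62]
t=12: [73, 73, 70, 70, 70, 68, 68, 70, 70, 73, 68, 70]
t=13: [58, 58, 60, 60, 60, 63, 63, 60, 60, 58, 63, 60]
t=14: [71, 71, 73, 73, 73, 70, 70, 73, 73, 71, 70, 73]
t=15: [59, 59, 57, 57, 57, 60, 60, 57, 57, 59, 60, 57]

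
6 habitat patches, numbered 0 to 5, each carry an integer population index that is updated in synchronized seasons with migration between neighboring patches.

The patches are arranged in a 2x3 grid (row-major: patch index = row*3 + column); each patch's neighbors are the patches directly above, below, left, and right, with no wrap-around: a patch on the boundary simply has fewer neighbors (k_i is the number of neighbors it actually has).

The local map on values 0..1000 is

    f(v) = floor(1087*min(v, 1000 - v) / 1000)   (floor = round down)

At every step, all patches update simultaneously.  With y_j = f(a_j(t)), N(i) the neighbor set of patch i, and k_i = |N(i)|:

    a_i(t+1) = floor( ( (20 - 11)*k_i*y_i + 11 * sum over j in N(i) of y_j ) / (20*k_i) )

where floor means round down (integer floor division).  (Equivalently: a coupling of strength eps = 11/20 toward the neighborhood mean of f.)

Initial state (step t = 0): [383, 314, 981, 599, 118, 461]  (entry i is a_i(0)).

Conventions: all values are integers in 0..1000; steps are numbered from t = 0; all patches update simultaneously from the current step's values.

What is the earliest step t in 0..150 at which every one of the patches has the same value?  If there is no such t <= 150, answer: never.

Simulating step by step:
t=0: [383, 314, 981, 599, 118, 461]  (not all equal)
t=1: [400, 256, 240, 345, 291, 266]  (not all equal)
t=2: [374, 310, 272, 375, 314, 288]  (not all equal)
t=3: [387, 342, 311, 388, 347, 315]  (not all equal)
t=4: [406, 375, 348, 408, 377, 350]  (not all equal)
t=5: [432, 408, 386, 433, 409, 387]  (not all equal)
t=6: [462, 443, 425, 462, 444, 426]  (not all equal)
t=7: [496, 481, 467, 496, 482, 467]  (not all equal)
t=8: [534, 522, 511, 534, 522, 511]  (not all equal)
t=9: [509, 518, 527, 509, 518, 527]  (not all equal)
t=10: [530, 523, 516, 530, 523, 516]  (not all equal)
t=11: [512, 518, 523, 512, 518, 523]  (not all equal)
t=12: [528, 523, 519, 528, 523, 519]  (not all equal)
t=13: [514, 517, 520, 514, 517, 520]  (not all equal)
t=14: [527, 524, 522, 527, 524, 522]  (not all equal)
t=15: [514, 516, 518, 514, 516, 518]  (not all equal)
t=16: [527, 525, 523, 527, 525, 523]  (not all equal)
t=17: [514, 516, 517, 514, 516, 517]  (not all equal)
t=18: [527, 526, 525, 527, 526, 525]  (not all equal)
t=19: [514, 515, 515, 514, 515, 515]  (not all equal)
t=20: [527, 527, 527, 527, 527, 527]  (all equal)

Answer: 20
Key observation: Synchronization is absorbing here: once all patches are equal they stay equal, and step 20 is the first all-equal step.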